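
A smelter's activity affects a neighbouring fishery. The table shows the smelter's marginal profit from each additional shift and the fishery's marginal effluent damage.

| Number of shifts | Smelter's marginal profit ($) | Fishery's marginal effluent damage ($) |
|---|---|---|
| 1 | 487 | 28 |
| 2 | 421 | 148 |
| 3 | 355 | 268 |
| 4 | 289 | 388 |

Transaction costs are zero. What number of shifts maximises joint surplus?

3

Bargaining reaches the level where marginal profit last exceeds marginal effluent damage.
That holds through level 3 (355 ≥ 268) but not at 4 (289 < 388).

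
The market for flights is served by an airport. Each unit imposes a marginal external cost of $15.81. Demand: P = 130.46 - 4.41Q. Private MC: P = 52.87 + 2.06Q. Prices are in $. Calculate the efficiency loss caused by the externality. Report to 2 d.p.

Market equilibrium (private): 52.87 + 2.06Q = 130.46 - 4.41Q → Q_m = 11.9923.
Social marginal cost = private MC + MEC = 68.68 + 2.06Q.
Set SMC = demand: 68.68 + 2.06Q = 130.46 - 4.41Q → Q* = 9.5487.
The loss is the area between SMC and demand from Q* to Q_m; with linear curves that's a triangle of height MEC(Q_m).
DWL = ½ × 2.4436 × 15.8100 = 19.3167.

DWL = $19.32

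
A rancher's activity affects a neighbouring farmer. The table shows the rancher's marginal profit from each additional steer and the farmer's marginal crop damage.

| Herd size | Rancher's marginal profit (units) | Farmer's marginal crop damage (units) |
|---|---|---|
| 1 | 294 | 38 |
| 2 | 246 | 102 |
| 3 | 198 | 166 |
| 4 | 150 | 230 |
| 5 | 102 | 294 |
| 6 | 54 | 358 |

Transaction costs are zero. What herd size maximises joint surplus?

Bargaining reaches the level where marginal profit last exceeds marginal crop damage.
That holds through level 3 (198 ≥ 166) but not at 4 (150 < 230).

3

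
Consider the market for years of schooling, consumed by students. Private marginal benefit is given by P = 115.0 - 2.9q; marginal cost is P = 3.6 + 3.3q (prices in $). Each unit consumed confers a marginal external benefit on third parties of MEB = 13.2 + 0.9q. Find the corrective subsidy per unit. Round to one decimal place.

subsidy = $34.4 per unit

Social marginal benefit = demand + MEB = 128.2 - 2.0q.
Set SMB = MC: 128.2 - 2.0q = 3.6 + 3.3q → q* = 23.5094.
The Pigouvian subsidy equals MEB at q*: 13.2 + 0.9×23.5094 = 34.3585.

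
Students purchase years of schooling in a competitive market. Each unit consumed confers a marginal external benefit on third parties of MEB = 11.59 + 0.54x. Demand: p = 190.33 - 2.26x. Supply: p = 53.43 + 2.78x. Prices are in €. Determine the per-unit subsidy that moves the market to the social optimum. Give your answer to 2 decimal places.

subsidy = €29.41 per unit

Social marginal benefit = demand + MEB = 201.92 - 1.72x.
Set SMB = MC: 201.92 - 1.72x = 53.43 + 2.78x → x* = 32.9978.
The Pigouvian subsidy equals MEB at x*: 11.59 + 0.54×32.9978 = 29.4088.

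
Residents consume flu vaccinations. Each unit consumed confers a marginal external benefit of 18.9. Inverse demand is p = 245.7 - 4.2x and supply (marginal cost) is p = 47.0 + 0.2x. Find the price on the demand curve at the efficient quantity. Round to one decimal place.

P = 38.0

Social marginal benefit = demand + MEB = 264.6 - 4.2x.
Set SMB = MC: 264.6 - 4.2x = 47.0 + 0.2x → x* = 49.4545.
Consumer price on the demand curve at x*: 245.7 − 4.2×49.4545 = 37.9911.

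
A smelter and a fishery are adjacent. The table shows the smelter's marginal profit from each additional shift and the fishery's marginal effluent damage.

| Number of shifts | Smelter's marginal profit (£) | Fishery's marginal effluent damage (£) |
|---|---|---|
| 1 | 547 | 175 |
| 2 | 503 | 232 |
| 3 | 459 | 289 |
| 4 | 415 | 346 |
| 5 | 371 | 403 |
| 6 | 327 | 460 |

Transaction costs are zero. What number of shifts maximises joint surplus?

Bargaining reaches the level where marginal profit last exceeds marginal effluent damage.
That holds through level 4 (415 ≥ 346) but not at 5 (371 < 403).

4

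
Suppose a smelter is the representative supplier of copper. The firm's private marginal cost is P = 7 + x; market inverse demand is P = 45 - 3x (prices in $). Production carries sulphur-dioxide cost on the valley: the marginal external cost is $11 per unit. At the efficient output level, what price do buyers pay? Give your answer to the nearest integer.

P = $25

Social marginal cost = private MC + MEC = 18 + x.
Set SMC = demand: 18 + x = 45 - 3x → x* = 6.7500.
Consumer price on the demand curve at x*: 45 − 3×6.7500 = 24.7500.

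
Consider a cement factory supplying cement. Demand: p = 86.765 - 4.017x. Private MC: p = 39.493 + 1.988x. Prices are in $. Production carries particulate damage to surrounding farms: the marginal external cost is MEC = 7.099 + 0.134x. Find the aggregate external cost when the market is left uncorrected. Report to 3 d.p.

Market equilibrium (private): 39.493 + 1.988x = 86.765 - 4.017x → x_m = 7.8721.
Total external cost = ∫₀^{x_m} (7.099 + 0.134x) dx = 7.099×7.8721 + ½×0.134×7.8721² = 60.0360.

$60.036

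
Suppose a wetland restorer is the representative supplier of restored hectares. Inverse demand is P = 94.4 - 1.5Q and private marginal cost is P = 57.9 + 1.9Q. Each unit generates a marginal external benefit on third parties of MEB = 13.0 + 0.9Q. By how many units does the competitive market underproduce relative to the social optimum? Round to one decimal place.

9.1 units

Market equilibrium (private): 57.9 + 1.9Q = 94.4 - 1.5Q → Q_m = 10.7353.
Social marginal cost = private MC − MEB = 44.9 + Q.
Set SMC = demand: 44.9 + Q = 94.4 - 1.5Q → Q* = 19.8000.
Gap = |10.7353 − 19.8000| = 9.0647.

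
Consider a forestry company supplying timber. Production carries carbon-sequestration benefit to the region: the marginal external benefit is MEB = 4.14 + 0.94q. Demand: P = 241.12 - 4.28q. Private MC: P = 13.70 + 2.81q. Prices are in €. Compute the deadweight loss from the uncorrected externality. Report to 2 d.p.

Market equilibrium (private): 13.70 + 2.81q = 241.12 - 4.28q → q_m = 32.0762.
Social marginal cost = private MC − MEB = 9.56 + 1.87q.
Set SMC = demand: 9.56 + 1.87q = 241.12 - 4.28q → q* = 37.6520.
Between q* and q_m the wedge demand − SMC runs linearly from 0 to MEB(q_m), so the loss is a triangle.
DWL = ½ × 5.5758 × 34.2916 = 95.6016.

DWL = €95.60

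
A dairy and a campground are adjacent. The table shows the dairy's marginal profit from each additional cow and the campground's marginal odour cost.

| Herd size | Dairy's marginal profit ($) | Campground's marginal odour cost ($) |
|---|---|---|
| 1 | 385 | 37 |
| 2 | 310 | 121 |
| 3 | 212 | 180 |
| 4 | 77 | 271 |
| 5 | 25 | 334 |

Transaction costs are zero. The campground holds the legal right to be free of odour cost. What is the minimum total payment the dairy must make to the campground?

$338

Efficient level: marginal profit ≥ marginal odour cost through level 3, so k* = 3.
With the campground holding the right, the dairy must at least compensate total damage at k*: 37 + 121 + 180 = 338.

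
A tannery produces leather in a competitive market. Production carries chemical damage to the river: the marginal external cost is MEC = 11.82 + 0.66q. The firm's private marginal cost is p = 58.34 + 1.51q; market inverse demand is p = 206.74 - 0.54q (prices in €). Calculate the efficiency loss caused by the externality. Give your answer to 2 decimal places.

Market equilibrium (private): 58.34 + 1.51q = 206.74 - 0.54q → q_m = 72.3902.
Social marginal cost = private MC + MEC = 70.16 + 2.17q.
Set SMC = demand: 70.16 + 2.17q = 206.74 - 0.54q → q* = 50.3985.
Between q* and q_m the wedge SMC − demand runs linearly from 0 to MEC(q_m), so the loss is a triangle.
DWL = ½ × 21.9917 × 59.5976 = 655.3263.

DWL = €655.33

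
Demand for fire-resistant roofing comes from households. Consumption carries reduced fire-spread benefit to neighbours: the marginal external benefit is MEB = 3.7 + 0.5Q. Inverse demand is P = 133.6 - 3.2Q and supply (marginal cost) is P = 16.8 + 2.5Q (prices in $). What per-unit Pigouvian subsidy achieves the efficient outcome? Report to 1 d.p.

subsidy = $15.3 per unit

Social marginal benefit = demand + MEB = 137.3 - 2.7Q.
Set SMB = MC: 137.3 - 2.7Q = 16.8 + 2.5Q → Q* = 23.1731.
The Pigouvian subsidy equals MEB at Q*: 3.7 + 0.5×23.1731 = 15.2866.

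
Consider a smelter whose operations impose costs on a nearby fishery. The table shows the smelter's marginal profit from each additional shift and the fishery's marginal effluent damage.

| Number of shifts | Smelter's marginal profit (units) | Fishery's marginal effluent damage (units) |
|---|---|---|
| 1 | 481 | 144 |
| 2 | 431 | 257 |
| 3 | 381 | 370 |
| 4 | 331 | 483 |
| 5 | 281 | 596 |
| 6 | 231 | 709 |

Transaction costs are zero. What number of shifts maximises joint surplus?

3

Bargaining reaches the level where marginal profit last exceeds marginal effluent damage.
That holds through level 3 (381 ≥ 370) but not at 4 (331 < 483).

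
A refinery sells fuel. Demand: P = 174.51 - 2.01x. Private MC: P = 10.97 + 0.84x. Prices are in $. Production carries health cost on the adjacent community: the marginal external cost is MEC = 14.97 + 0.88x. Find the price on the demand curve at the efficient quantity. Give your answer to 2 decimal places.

P = $94.45

Social marginal cost = private MC + MEC = 25.94 + 1.72x.
Set SMC = demand: 25.94 + 1.72x = 174.51 - 2.01x → x* = 39.8311.
Consumer price on the demand curve at x*: 174.51 − 2.01×39.8311 = 94.4495.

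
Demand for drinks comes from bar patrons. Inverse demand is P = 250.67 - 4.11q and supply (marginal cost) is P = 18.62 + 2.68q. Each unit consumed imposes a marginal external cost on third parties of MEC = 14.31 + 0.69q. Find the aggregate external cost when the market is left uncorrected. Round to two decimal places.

Market equilibrium (private): 18.62 + 2.68q = 250.67 - 4.11q → q_m = 34.1753.
Total external cost = ∫₀^{q_m} (14.31 + 0.69q) dq = 14.31×34.1753 + ½×0.69×34.1753² = 891.9917.

891.99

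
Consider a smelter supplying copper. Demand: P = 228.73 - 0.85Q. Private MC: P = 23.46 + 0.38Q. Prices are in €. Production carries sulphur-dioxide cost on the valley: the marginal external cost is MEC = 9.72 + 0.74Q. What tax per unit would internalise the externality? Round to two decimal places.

tax = €83.18 per unit

Social marginal cost = private MC + MEC = 33.18 + 1.12Q.
Set SMC = demand: 33.18 + 1.12Q = 228.73 - 0.85Q → Q* = 99.2640.
The Pigouvian tax equals MEC at Q*: 9.72 + 0.74×99.2640 = 83.1754.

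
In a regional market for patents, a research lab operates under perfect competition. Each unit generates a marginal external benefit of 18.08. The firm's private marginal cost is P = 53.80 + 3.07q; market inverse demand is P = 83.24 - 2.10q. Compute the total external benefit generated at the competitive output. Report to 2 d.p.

Market equilibrium (private): 53.80 + 3.07q = 83.24 - 2.10q → q_m = 5.6944.
Total external benefit = MEB × q_m = 18.08 × 5.6944 = 102.9548.

102.95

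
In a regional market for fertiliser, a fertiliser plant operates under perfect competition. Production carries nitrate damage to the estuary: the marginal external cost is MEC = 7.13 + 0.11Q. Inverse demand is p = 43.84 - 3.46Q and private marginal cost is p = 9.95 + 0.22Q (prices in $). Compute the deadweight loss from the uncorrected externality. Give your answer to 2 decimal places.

DWL = $8.75

Market equilibrium (private): 9.95 + 0.22Q = 43.84 - 3.46Q → Q_m = 9.2092.
Social marginal cost = private MC + MEC = 17.08 + 0.33Q.
Set SMC = demand: 17.08 + 0.33Q = 43.84 - 3.46Q → Q* = 7.0607.
Between Q* and Q_m the wedge SMC − demand runs linearly from 0 to MEC(Q_m), so the loss is a triangle.
DWL = ½ × 2.1485 × 8.1430 = 8.7476.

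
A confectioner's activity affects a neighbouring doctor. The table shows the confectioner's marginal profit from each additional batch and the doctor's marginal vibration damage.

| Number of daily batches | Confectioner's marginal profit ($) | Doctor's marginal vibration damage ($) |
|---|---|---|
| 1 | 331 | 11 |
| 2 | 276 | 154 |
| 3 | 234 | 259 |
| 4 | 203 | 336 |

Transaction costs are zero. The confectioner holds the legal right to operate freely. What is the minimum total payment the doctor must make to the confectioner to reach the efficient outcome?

Left alone the confectioner would choose level 4 (marginal profit stays positive).
Efficient level: k* = 2 (marginal profit ≥ marginal vibration damage through 2).
The doctor must at least cover the confectioner's forgone profit from cutting 4→2: 234 + 203 = 437.

$437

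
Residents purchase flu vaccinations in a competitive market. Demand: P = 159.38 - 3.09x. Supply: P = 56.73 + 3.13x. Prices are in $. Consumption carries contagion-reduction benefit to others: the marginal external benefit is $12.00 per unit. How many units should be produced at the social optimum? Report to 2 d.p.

Social marginal benefit = demand + MEB = 171.38 - 3.09x.
Set SMB = MC: 171.38 - 3.09x = 56.73 + 3.13x → x* = 18.4325.

x* = 18.43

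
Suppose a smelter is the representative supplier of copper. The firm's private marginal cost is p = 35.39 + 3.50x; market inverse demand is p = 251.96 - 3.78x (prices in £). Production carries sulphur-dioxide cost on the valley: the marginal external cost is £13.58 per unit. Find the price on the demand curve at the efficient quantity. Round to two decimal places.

Social marginal cost = private MC + MEC = 48.97 + 3.50x.
Set SMC = demand: 48.97 + 3.50x = 251.96 - 3.78x → x* = 27.8832.
Consumer price on the demand curve at x*: 251.96 − 3.78×27.8832 = 146.5615.

P = £146.56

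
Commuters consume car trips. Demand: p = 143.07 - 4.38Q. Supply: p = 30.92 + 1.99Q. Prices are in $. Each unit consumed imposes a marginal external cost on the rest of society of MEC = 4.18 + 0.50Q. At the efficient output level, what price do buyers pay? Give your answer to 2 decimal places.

P = $74.23

Social marginal benefit = demand − MEC = 138.89 - 4.88Q.
Set SMB = MC: 138.89 - 4.88Q = 30.92 + 1.99Q → Q* = 15.7162.
Consumer price on the demand curve at Q*: 143.07 − 4.38×15.7162 = 74.2330.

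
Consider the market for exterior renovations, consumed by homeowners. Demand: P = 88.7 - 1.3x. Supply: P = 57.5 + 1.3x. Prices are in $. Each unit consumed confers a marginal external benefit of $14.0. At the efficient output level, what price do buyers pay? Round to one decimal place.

P = $66.1

Social marginal benefit = demand + MEB = 102.7 - 1.3x.
Set SMB = MC: 102.7 - 1.3x = 57.5 + 1.3x → x* = 17.3846.
Consumer price on the demand curve at x*: 88.7 − 1.3×17.3846 = 66.1000.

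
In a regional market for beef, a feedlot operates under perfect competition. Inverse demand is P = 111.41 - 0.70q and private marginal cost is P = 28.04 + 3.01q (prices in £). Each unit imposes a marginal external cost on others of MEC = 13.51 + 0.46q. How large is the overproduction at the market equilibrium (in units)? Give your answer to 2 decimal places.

Market equilibrium (private): 28.04 + 3.01q = 111.41 - 0.70q → q_m = 22.4717.
Social marginal cost = private MC + MEC = 41.55 + 3.47q.
Set SMC = demand: 41.55 + 3.47q = 111.41 - 0.70q → q* = 16.7530.
Gap = |22.4717 − 16.7530| = 5.7187.

5.72 units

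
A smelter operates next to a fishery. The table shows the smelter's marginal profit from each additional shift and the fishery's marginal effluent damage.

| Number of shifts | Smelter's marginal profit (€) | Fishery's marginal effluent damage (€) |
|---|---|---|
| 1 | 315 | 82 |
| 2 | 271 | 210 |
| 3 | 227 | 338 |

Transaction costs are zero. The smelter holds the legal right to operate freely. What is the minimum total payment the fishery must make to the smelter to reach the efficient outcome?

€227

Left alone the smelter would choose level 3 (marginal profit stays positive).
Efficient level: k* = 2 (marginal profit ≥ marginal effluent damage through 2).
The fishery must at least cover the smelter's forgone profit from cutting 3→2: 227 = 227.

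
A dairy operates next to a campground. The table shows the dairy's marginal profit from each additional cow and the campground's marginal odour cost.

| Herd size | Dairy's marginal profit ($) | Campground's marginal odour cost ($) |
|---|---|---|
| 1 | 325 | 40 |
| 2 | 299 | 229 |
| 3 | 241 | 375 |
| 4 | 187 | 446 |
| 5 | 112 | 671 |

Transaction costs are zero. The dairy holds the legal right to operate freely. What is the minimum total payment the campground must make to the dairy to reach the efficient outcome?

$540

Left alone the dairy would choose level 5 (marginal profit stays positive).
Efficient level: k* = 2 (marginal profit ≥ marginal odour cost through 2).
The campground must at least cover the dairy's forgone profit from cutting 5→2: 241 + 187 + 112 = 540.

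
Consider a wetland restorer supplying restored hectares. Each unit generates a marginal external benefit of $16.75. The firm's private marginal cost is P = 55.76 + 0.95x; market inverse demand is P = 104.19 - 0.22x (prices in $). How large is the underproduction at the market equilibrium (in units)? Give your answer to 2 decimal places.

14.32 units

Market equilibrium (private): 55.76 + 0.95x = 104.19 - 0.22x → x_m = 41.3932.
Social marginal cost = private MC − MEB = 39.01 + 0.95x.
Set SMC = demand: 39.01 + 0.95x = 104.19 - 0.22x → x* = 55.7094.
Gap = |41.3932 − 55.7094| = 14.3162.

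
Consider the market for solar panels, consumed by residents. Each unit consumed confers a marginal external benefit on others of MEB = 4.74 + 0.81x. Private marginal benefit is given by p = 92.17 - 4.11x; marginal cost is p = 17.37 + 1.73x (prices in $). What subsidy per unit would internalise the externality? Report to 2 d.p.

Social marginal benefit = demand + MEB = 96.91 - 3.30x.
Set SMB = MC: 96.91 - 3.30x = 17.37 + 1.73x → x* = 15.8131.
The Pigouvian subsidy equals MEB at x*: 4.74 + 0.81×15.8131 = 17.5486.

subsidy = $17.55 per unit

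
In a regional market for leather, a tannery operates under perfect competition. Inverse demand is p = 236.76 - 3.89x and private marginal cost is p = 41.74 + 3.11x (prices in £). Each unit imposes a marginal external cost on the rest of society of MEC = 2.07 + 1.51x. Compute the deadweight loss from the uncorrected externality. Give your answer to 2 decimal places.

Market equilibrium (private): 41.74 + 3.11x = 236.76 - 3.89x → x_m = 27.8600.
Social marginal cost = private MC + MEC = 43.81 + 4.62x.
Set SMC = demand: 43.81 + 4.62x = 236.76 - 3.89x → x* = 22.6733.
The welfare-loss triangle has base |x_m − x*| and height MEC(x_m) (the vertical gap between SMC and demand is zero at x* and MEC at x_m).
DWL = ½ × 5.1867 × 44.1386 = 114.4668.

DWL = £114.47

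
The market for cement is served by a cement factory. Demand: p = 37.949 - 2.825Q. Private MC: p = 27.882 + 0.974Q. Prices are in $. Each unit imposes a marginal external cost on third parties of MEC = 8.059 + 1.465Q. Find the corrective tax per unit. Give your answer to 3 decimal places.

tax = $8.618 per unit

Social marginal cost = private MC + MEC = 35.941 + 2.439Q.
Set SMC = demand: 35.941 + 2.439Q = 37.949 - 2.825Q → Q* = 0.3815.
The Pigouvian tax equals MEC at Q*: 8.059 + 1.465×0.3815 = 8.6179.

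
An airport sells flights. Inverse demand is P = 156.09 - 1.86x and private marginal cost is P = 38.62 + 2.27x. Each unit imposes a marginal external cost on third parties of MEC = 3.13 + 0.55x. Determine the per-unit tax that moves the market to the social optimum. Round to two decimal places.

tax = 16.57 per unit

Social marginal cost = private MC + MEC = 41.75 + 2.82x.
Set SMC = demand: 41.75 + 2.82x = 156.09 - 1.86x → x* = 24.4316.
The Pigouvian tax equals MEC at x*: 3.13 + 0.55×24.4316 = 16.5674.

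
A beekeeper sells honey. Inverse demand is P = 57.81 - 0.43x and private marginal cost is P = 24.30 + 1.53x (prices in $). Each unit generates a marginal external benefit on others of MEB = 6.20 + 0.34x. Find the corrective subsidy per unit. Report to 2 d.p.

Social marginal cost = private MC − MEB = 18.10 + 1.19x.
Set SMC = demand: 18.10 + 1.19x = 57.81 - 0.43x → x* = 24.5123.
The Pigouvian subsidy equals MEB at x*: 6.20 + 0.34×24.5123 = 14.5342.

subsidy = $14.53 per unit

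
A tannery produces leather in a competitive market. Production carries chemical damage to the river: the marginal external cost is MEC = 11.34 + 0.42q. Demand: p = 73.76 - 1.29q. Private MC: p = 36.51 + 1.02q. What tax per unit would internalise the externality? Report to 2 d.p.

tax = 15.33 per unit

Social marginal cost = private MC + MEC = 47.85 + 1.44q.
Set SMC = demand: 47.85 + 1.44q = 73.76 - 1.29q → q* = 9.4908.
The Pigouvian tax equals MEC at q*: 11.34 + 0.42×9.4908 = 15.3261.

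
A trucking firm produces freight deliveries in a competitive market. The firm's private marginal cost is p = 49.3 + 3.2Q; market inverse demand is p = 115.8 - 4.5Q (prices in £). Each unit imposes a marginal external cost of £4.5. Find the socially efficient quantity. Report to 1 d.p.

Q* = 8.1

Social marginal cost = private MC + MEC = 53.8 + 3.2Q.
Set SMC = demand: 53.8 + 3.2Q = 115.8 - 4.5Q → Q* = 8.0519.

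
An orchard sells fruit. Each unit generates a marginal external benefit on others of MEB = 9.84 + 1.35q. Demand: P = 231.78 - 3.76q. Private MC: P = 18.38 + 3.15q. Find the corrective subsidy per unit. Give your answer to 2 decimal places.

subsidy = 64.04 per unit

Social marginal cost = private MC − MEB = 8.54 + 1.80q.
Set SMC = demand: 8.54 + 1.80q = 231.78 - 3.76q → q* = 40.1511.
The Pigouvian subsidy equals MEB at q*: 9.84 + 1.35×40.1511 = 64.0440.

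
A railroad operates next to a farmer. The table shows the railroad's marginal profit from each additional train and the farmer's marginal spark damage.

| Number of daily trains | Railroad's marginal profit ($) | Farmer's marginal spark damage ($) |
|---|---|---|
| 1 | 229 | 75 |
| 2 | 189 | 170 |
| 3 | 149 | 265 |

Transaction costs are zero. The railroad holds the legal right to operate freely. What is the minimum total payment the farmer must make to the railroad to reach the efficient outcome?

$149

Left alone the railroad would choose level 3 (marginal profit stays positive).
Efficient level: k* = 2 (marginal profit ≥ marginal spark damage through 2).
The farmer must at least cover the railroad's forgone profit from cutting 3→2: 149 = 149.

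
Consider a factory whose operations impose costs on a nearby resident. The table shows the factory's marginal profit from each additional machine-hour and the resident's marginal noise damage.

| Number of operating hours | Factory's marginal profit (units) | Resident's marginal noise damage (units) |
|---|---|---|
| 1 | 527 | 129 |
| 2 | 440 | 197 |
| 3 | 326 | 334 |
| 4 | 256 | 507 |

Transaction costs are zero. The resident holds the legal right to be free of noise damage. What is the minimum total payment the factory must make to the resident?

Efficient level: marginal profit ≥ marginal noise damage through level 2, so k* = 2.
With the resident holding the right, the factory must at least compensate total damage at k*: 129 + 197 = 326.

326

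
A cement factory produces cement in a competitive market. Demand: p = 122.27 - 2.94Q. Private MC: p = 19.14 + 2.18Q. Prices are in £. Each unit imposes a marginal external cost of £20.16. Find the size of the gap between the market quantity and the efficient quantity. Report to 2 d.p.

Market equilibrium (private): 19.14 + 2.18Q = 122.27 - 2.94Q → Q_m = 20.1426.
Social marginal cost = private MC + MEC = 39.30 + 2.18Q.
Set SMC = demand: 39.30 + 2.18Q = 122.27 - 2.94Q → Q* = 16.2051.
Gap = |20.1426 − 16.2051| = 3.9375.

3.94 units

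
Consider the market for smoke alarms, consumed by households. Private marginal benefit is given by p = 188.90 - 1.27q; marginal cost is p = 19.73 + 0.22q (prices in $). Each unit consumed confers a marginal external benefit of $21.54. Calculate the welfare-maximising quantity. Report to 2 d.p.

q* = 127.99

Social marginal benefit = demand + MEB = 210.44 - 1.27q.
Set SMB = MC: 210.44 - 1.27q = 19.73 + 0.22q → q* = 127.9933.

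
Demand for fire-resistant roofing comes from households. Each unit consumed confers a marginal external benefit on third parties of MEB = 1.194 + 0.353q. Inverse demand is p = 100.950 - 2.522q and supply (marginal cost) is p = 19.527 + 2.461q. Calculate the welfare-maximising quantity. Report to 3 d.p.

Social marginal benefit = demand + MEB = 102.144 - 2.169q.
Set SMB = MC: 102.144 - 2.169q = 19.527 + 2.461q → q* = 17.8438.

q* = 17.844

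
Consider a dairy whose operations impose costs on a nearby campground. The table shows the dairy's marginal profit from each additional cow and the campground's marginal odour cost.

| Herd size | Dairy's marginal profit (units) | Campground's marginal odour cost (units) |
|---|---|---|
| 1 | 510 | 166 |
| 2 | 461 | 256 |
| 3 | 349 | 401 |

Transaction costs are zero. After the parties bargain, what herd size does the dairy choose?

2

Bargaining reaches the level where marginal profit last exceeds marginal odour cost.
That holds through level 2 (461 ≥ 256) but not at 3 (349 < 401).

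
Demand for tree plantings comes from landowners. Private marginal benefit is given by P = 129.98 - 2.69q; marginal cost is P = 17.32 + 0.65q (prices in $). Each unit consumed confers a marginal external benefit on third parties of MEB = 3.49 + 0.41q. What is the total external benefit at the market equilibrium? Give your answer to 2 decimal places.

$350.96

Market equilibrium (private): 17.32 + 0.65q = 129.98 - 2.69q → q_m = 33.7305.
Total external benefit = ∫₀^{q_m} (3.49 + 0.41q) dq = 3.49×33.7305 + ½×0.41×33.7305² = 350.9575.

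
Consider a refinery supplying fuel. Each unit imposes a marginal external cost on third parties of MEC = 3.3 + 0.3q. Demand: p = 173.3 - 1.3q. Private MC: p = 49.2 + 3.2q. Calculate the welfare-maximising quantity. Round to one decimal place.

q* = 25.2

Social marginal cost = private MC + MEC = 52.5 + 3.5q.
Set SMC = demand: 52.5 + 3.5q = 173.3 - 1.3q → q* = 25.1667.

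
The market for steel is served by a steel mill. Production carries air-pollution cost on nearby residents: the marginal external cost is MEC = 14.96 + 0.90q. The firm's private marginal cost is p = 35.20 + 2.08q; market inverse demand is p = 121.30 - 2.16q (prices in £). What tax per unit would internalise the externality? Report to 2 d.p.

tax = £27.42 per unit

Social marginal cost = private MC + MEC = 50.16 + 2.98q.
Set SMC = demand: 50.16 + 2.98q = 121.30 - 2.16q → q* = 13.8405.
The Pigouvian tax equals MEC at q*: 14.96 + 0.90×13.8405 = 27.4165.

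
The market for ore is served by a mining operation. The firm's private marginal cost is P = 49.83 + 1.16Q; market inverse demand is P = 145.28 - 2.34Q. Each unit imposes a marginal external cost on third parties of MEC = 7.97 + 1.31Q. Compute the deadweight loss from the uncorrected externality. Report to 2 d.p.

DWL = 198.47

Market equilibrium (private): 49.83 + 1.16Q = 145.28 - 2.34Q → Q_m = 27.2714.
Social marginal cost = private MC + MEC = 57.80 + 2.47Q.
Set SMC = demand: 57.80 + 2.47Q = 145.28 - 2.34Q → Q* = 18.1871.
The welfare-loss triangle has base |Q_m − Q*| and height MEC(Q_m) (the vertical gap between SMC and demand is zero at Q* and MEC at Q_m).
DWL = ½ × 9.0843 × 43.6956 = 198.4720.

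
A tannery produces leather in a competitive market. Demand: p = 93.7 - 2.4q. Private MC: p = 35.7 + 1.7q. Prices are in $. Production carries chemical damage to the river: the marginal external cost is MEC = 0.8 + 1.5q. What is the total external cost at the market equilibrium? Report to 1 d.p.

Market equilibrium (private): 35.7 + 1.7q = 93.7 - 2.4q → q_m = 14.1463.
Total external cost = ∫₀^{q_m} (0.8 + 1.5q) dq = 0.8×14.1463 + ½×1.5×14.1463² = 161.4054.

$161.4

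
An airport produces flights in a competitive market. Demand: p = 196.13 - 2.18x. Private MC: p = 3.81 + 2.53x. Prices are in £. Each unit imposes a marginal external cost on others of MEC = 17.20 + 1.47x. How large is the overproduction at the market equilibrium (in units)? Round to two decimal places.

Market equilibrium (private): 3.81 + 2.53x = 196.13 - 2.18x → x_m = 40.8323.
Social marginal cost = private MC + MEC = 21.01 + 4.00x.
Set SMC = demand: 21.01 + 4.00x = 196.13 - 2.18x → x* = 28.3366.
Gap = |40.8323 − 28.3366| = 12.4957.

12.50 units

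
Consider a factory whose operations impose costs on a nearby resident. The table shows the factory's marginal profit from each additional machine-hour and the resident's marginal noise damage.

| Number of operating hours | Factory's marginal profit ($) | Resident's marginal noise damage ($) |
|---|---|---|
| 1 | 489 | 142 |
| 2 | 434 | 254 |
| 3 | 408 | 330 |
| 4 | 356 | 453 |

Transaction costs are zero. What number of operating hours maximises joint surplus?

Bargaining reaches the level where marginal profit last exceeds marginal noise damage.
That holds through level 3 (408 ≥ 330) but not at 4 (356 < 453).

3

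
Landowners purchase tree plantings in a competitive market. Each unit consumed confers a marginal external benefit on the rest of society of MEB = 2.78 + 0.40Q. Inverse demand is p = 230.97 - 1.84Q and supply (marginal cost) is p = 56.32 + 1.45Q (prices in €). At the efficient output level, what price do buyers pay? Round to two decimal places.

Social marginal benefit = demand + MEB = 233.75 - 1.44Q.
Set SMB = MC: 233.75 - 1.44Q = 56.32 + 1.45Q → Q* = 61.3945.
Consumer price on the demand curve at Q*: 230.97 − 1.84×61.3945 = 118.0041.

P = €118.00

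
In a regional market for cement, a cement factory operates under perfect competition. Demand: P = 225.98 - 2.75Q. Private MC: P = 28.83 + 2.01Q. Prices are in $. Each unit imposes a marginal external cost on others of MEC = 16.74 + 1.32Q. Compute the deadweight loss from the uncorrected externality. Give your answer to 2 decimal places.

DWL = $419.38

Market equilibrium (private): 28.83 + 2.01Q = 225.98 - 2.75Q → Q_m = 41.4181.
Social marginal cost = private MC + MEC = 45.57 + 3.33Q.
Set SMC = demand: 45.57 + 3.33Q = 225.98 - 2.75Q → Q* = 29.6727.
The welfare-loss triangle has base |Q_m − Q*| and height MEC(Q_m) (the vertical gap between SMC and demand is zero at Q* and MEC at Q_m).
DWL = ½ × 11.7454 × 71.4118 = 419.3801.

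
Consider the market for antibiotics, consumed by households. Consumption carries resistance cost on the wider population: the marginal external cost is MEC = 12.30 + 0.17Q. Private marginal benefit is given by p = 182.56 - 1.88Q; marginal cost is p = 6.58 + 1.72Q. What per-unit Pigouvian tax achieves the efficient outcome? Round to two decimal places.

tax = 19.68 per unit

Social marginal benefit = demand − MEC = 170.26 - 2.05Q.
Set SMB = MC: 170.26 - 2.05Q = 6.58 + 1.72Q → Q* = 43.4164.
The Pigouvian tax equals MEC at Q*: 12.30 + 0.17×43.4164 = 19.6808.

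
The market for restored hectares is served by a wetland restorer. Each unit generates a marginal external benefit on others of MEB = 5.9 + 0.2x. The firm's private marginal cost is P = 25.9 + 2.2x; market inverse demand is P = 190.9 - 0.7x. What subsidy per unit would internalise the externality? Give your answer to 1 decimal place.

subsidy = 18.6 per unit

Social marginal cost = private MC − MEB = 20.0 + 2.0x.
Set SMC = demand: 20.0 + 2.0x = 190.9 - 0.7x → x* = 63.2963.
The Pigouvian subsidy equals MEB at x*: 5.9 + 0.2×63.2963 = 18.5593.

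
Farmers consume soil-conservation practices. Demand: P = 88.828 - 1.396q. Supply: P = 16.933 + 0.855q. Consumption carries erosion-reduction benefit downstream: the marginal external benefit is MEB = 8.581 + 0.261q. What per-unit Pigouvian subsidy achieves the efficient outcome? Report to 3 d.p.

subsidy = 19.136 per unit

Social marginal benefit = demand + MEB = 97.409 - 1.135q.
Set SMB = MC: 97.409 - 1.135q = 16.933 + 0.855q → q* = 40.4402.
The Pigouvian subsidy equals MEB at q*: 8.581 + 0.261×40.4402 = 19.1359.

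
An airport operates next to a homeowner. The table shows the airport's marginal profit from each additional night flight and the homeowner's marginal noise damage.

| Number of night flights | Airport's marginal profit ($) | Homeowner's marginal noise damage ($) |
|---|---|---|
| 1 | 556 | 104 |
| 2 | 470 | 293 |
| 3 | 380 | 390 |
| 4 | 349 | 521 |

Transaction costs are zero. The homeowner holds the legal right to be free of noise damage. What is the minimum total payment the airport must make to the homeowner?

Efficient level: marginal profit ≥ marginal noise damage through level 2, so k* = 2.
With the homeowner holding the right, the airport must at least compensate total damage at k*: 104 + 293 = 397.

$397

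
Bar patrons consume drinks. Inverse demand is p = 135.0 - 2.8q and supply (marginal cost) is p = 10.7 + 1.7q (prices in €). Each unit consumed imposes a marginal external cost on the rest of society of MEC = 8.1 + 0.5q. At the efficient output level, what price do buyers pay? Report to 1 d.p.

Social marginal benefit = demand − MEC = 126.9 - 3.3q.
Set SMB = MC: 126.9 - 3.3q = 10.7 + 1.7q → q* = 23.2400.
Consumer price on the demand curve at q*: 135.0 − 2.8×23.2400 = 69.9280.

P = €69.9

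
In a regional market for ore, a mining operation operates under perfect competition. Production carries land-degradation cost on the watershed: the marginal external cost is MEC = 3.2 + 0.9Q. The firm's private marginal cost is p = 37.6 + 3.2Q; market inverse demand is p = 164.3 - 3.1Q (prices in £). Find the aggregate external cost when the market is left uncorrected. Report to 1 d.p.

Market equilibrium (private): 37.6 + 3.2Q = 164.3 - 3.1Q → Q_m = 20.1111.
Total external cost = ∫₀^{Q_m} (3.2 + 0.9Q) dQ = 3.2×20.1111 + ½×0.9×20.1111² = 246.3609.

£246.4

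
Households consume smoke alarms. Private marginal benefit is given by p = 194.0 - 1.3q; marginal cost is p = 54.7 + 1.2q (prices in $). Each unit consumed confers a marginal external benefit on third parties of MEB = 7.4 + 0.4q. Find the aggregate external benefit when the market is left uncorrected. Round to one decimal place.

$1033.3

Market equilibrium (private): 54.7 + 1.2q = 194.0 - 1.3q → q_m = 55.7200.
Total external benefit = ∫₀^{q_m} (7.4 + 0.4q) dq = 7.4×55.7200 + ½×0.4×55.7200² = 1033.2717.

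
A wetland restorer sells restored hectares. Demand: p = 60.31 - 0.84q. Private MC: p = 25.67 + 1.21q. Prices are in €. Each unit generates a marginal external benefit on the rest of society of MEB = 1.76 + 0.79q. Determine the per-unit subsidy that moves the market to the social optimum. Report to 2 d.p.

Social marginal cost = private MC − MEB = 23.91 + 0.42q.
Set SMC = demand: 23.91 + 0.42q = 60.31 - 0.84q → q* = 28.8889.
The Pigouvian subsidy equals MEB at q*: 1.76 + 0.79×28.8889 = 24.5822.

subsidy = €24.58 per unit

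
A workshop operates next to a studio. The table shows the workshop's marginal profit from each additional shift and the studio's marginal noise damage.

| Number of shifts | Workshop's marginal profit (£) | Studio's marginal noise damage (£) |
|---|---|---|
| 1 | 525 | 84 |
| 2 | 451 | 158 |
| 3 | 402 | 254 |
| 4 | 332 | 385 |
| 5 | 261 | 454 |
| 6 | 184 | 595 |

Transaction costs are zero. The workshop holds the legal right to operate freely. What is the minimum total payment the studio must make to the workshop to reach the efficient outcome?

Left alone the workshop would choose level 6 (marginal profit stays positive).
Efficient level: k* = 3 (marginal profit ≥ marginal noise damage through 3).
The studio must at least cover the workshop's forgone profit from cutting 6→3: 332 + 261 + 184 = 777.

£777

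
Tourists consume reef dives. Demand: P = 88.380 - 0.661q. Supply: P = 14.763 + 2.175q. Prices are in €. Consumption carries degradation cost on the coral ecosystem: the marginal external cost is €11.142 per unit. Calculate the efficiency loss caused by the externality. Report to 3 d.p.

DWL = €21.887

Market equilibrium (private): 14.763 + 2.175q = 88.380 - 0.661q → q_m = 25.9580.
Social marginal benefit = demand − MEC = 77.238 - 0.661q.
Set SMB = MC: 77.238 - 0.661q = 14.763 + 2.175q → q* = 22.0293.
The welfare-loss triangle has base |q_m − q*| and height MEC(q_m) (the vertical gap between SMB and MC is zero at q* and MEC at q_m).
DWL = ½ × 3.9287 × 11.1420 = 21.8868.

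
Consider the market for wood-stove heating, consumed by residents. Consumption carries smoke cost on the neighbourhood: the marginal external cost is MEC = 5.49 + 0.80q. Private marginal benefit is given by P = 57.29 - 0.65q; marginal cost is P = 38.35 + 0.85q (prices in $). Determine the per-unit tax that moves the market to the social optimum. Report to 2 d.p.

Social marginal benefit = demand − MEC = 51.80 - 1.45q.
Set SMB = MC: 51.80 - 1.45q = 38.35 + 0.85q → q* = 5.8478.
The Pigouvian tax equals MEC at q*: 5.49 + 0.80×5.8478 = 10.1682.

tax = $10.17 per unit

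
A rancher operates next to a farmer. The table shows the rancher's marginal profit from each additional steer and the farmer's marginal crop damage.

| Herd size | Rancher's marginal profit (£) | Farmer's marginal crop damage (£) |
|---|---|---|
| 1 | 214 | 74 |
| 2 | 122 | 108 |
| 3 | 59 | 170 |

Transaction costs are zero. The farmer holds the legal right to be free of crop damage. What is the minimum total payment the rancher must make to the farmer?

£182

Efficient level: marginal profit ≥ marginal crop damage through level 2, so k* = 2.
With the farmer holding the right, the rancher must at least compensate total damage at k*: 74 + 108 = 182.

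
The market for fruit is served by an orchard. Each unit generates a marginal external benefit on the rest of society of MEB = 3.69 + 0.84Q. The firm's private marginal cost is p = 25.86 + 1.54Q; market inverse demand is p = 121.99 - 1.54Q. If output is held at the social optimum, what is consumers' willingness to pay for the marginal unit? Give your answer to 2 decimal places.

Social marginal cost = private MC − MEB = 22.17 + 0.70Q.
Set SMC = demand: 22.17 + 0.70Q = 121.99 - 1.54Q → Q* = 44.5625.
Consumer price on the demand curve at Q*: 121.99 − 1.54×44.5625 = 53.3638.

P = 53.36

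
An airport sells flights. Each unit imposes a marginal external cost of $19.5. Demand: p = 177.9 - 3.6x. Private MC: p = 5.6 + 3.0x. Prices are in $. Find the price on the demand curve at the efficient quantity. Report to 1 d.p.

Social marginal cost = private MC + MEC = 25.1 + 3.0x.
Set SMC = demand: 25.1 + 3.0x = 177.9 - 3.6x → x* = 23.1515.
Consumer price on the demand curve at x*: 177.9 − 3.6×23.1515 = 94.5546.

P = $94.6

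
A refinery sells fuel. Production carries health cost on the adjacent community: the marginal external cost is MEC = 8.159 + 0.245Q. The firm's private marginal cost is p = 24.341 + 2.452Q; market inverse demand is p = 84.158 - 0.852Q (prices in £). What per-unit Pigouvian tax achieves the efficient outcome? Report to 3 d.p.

Social marginal cost = private MC + MEC = 32.500 + 2.697Q.
Set SMC = demand: 32.500 + 2.697Q = 84.158 - 0.852Q → Q* = 14.5556.
The Pigouvian tax equals MEC at Q*: 8.159 + 0.245×14.5556 = 11.7251.

tax = £11.725 per unit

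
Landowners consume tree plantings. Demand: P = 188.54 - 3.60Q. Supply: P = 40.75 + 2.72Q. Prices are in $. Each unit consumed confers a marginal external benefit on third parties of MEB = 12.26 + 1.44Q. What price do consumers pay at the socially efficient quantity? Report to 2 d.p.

Social marginal benefit = demand + MEB = 200.80 - 2.16Q.
Set SMB = MC: 200.80 - 2.16Q = 40.75 + 2.72Q → Q* = 32.7971.
Consumer price on the demand curve at Q*: 188.54 − 3.60×32.7971 = 70.4704.

P = $70.47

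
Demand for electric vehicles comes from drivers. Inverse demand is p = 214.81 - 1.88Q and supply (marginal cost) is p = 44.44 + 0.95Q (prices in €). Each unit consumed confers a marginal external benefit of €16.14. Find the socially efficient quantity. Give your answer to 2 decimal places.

Q* = 65.90

Social marginal benefit = demand + MEB = 230.95 - 1.88Q.
Set SMB = MC: 230.95 - 1.88Q = 44.44 + 0.95Q → Q* = 65.9046.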